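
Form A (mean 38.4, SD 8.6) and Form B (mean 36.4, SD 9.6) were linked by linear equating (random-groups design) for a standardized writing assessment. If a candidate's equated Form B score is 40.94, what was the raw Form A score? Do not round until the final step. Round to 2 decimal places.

Invert y = (SD_Y/SD_X)(x − M_X) + M_Y:
x = (SD_X/SD_Y)(y − M_Y) + M_X = (8.6/9.6)(40.94 − 36.4) + 38.4
x = 0.895833 × 4.540 + 38.4 = 42.47

42.47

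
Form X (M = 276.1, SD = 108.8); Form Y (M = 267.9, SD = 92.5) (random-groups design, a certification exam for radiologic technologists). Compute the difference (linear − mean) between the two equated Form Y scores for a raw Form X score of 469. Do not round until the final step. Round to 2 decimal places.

Mean-equated: 469 + (267.9 − 276.1) = 460.80
Linear-equated: (92.5/108.8)(469 − 276.1) + 267.9 = 431.900
Difference = 431.900 − 460.80 = -28.90

-28.90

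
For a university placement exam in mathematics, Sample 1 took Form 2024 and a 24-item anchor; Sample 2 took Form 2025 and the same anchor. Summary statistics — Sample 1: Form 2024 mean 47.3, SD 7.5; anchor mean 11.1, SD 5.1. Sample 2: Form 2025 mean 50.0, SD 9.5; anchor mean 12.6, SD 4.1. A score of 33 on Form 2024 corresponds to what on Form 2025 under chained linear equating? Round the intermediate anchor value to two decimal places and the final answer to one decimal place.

24.0

Form 2024 → anchor (Sample 1): v = (5.1/7.5)(33 − 47.3) + 11.1 = 1.38
anchor → Form 2025 (Sample 2): y = (9.5/4.1)(1.38 − 12.6) + 50.0 = 24.0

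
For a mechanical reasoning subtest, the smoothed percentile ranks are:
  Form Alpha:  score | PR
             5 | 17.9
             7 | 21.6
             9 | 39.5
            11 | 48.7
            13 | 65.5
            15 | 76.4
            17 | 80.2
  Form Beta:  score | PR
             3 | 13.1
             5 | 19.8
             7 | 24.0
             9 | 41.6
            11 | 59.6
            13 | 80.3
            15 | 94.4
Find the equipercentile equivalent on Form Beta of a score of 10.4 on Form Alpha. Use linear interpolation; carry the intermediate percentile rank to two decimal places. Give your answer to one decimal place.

9.5

PR of 10.4 on Form Alpha: 39.5 + (10.4 − 9)/(11 − 9) × (48.7 − 39.5) = 45.94
On Form Beta, PR 45.94 falls between score 9 (PR 41.6) and 11 (PR 59.6).
Interpolate: 9 + (45.94 − 41.6)/(59.6 − 41.6) × (11 − 9) = 9.5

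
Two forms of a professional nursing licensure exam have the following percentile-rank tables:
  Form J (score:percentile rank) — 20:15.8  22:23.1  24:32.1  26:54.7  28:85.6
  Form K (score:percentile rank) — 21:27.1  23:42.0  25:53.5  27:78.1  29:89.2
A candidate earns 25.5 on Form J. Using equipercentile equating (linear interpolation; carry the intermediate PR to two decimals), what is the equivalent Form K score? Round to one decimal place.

24.2

PR of 25.5 on Form J: 32.1 + (25.5 − 24)/(26 − 24) × (54.7 − 32.1) = 49.05
On Form K, PR 49.05 falls between score 23 (PR 42.0) and 25 (PR 53.5).
Interpolate: 23 + (49.05 − 42.0)/(53.5 − 42.0) × (25 − 23) = 24.2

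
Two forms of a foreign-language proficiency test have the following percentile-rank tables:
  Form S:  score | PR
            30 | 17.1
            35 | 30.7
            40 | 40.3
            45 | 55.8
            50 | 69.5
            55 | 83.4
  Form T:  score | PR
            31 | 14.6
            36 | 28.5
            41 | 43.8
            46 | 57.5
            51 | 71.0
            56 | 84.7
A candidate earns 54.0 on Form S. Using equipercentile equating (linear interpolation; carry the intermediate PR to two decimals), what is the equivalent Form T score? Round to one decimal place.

PR of 54.0 on Form S: 69.5 + (54.0 − 50)/(55 − 50) × (83.4 − 69.5) = 80.62
On Form T, PR 80.62 falls between score 51 (PR 71.0) and 56 (PR 84.7).
Interpolate: 51 + (80.62 − 71.0)/(84.7 − 71.0) × (56 − 51) = 54.5

54.5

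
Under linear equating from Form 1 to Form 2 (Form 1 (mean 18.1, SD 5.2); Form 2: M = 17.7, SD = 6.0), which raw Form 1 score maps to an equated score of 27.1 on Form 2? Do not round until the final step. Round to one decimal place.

Invert y = (SD_Y/SD_X)(x − M_X) + M_Y:
x = (SD_X/SD_Y)(y − M_Y) + M_X = (5.2/6.0)(27.1 − 17.7) + 18.1
x = 0.866667 × 9.400 + 18.1 = 26.2

26.2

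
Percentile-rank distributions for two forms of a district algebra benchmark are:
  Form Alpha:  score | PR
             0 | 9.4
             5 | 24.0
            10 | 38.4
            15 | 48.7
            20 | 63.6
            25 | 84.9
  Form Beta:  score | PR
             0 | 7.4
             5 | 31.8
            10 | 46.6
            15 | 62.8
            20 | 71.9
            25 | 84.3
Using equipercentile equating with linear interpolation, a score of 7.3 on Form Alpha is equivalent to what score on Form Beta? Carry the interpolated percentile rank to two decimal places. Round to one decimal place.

4.8

PR of 7.3 on Form Alpha: 24.0 + (7.3 − 5)/(10 − 5) × (38.4 − 24.0) = 30.62
On Form Beta, PR 30.62 falls between score 0 (PR 7.4) and 5 (PR 31.8).
Interpolate: 0 + (30.62 − 7.4)/(31.8 − 7.4) × (5 − 0) = 4.8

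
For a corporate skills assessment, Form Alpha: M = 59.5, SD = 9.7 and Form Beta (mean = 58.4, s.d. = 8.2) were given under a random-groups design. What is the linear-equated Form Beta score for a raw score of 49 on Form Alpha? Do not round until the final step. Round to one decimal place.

49.5

Linear equating: y = (SD_Y/SD_X)(x − M_X) + M_Y
y = (8.2/9.7)(49 − 59.5) + 58.4
y = 0.845361 × -10.5 + 58.4 = -8.8763 + 58.4 = 49.5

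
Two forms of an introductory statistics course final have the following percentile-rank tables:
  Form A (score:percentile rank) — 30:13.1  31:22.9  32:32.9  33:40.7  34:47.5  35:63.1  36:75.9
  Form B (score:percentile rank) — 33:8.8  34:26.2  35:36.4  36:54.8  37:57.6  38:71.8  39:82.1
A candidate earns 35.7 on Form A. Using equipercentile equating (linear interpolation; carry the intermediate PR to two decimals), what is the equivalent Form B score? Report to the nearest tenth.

38.0

PR of 35.7 on Form A: 63.1 + (35.7 − 35)/(36 − 35) × (75.9 − 63.1) = 72.06
On Form B, PR 72.06 falls between score 38 (PR 71.8) and 39 (PR 82.1).
Interpolate: 38 + (72.06 − 71.8)/(82.1 − 71.8) × (39 − 38) = 38.0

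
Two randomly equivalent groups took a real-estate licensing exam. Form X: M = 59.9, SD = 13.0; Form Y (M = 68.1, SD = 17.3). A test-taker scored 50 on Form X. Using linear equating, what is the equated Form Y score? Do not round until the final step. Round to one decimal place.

54.9

Linear equating: y = (SD_Y/SD_X)(x − M_X) + M_Y
y = (17.3/13.0)(50 − 59.9) + 68.1
y = 1.330769 × -9.9 + 68.1 = -13.1746 + 68.1 = 54.9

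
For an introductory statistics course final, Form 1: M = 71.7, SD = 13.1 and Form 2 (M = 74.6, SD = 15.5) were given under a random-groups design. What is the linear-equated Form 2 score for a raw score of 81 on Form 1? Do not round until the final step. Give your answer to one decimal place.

Linear equating: y = (SD_Y/SD_X)(x − M_X) + M_Y
y = (15.5/13.1)(81 − 71.7) + 74.6
y = 1.183206 × 9.3 + 74.6 = 11.0038 + 74.6 = 85.6

85.6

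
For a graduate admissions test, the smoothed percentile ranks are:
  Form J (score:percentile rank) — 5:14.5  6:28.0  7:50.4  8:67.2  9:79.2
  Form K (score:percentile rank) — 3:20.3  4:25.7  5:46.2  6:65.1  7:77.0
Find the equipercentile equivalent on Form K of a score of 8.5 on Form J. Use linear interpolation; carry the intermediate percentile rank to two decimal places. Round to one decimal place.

6.7

PR of 8.5 on Form J: 67.2 + (8.5 − 8)/(9 − 8) × (79.2 − 67.2) = 73.20
On Form K, PR 73.20 falls between score 6 (PR 65.1) and 7 (PR 77.0).
Interpolate: 6 + (73.20 − 65.1)/(77.0 − 65.1) × (7 − 6) = 6.7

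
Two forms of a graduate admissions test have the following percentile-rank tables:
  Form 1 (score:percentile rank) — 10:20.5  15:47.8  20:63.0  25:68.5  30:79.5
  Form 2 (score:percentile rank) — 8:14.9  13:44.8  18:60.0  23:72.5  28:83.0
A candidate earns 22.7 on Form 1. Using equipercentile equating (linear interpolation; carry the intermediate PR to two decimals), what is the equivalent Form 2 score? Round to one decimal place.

PR of 22.7 on Form 1: 63.0 + (22.7 − 20)/(25 − 20) × (68.5 − 63.0) = 65.97
On Form 2, PR 65.97 falls between score 18 (PR 60.0) and 23 (PR 72.5).
Interpolate: 18 + (65.97 − 60.0)/(72.5 − 60.0) × (23 − 18) = 20.4

20.4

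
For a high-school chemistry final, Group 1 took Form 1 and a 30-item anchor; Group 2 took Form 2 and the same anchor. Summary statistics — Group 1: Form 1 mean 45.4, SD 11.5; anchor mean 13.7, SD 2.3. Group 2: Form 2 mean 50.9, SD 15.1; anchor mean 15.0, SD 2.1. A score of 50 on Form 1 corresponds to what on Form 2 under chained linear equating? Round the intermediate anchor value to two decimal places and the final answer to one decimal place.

48.2

Form 1 → anchor (Group 1): v = (2.3/11.5)(50 − 45.4) + 13.7 = 14.62
anchor → Form 2 (Group 2): y = (15.1/2.1)(14.62 − 15.0) + 50.9 = 48.2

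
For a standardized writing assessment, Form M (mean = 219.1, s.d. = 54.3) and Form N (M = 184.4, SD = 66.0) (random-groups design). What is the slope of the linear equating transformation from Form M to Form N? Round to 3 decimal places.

1.215

A = SD_Y / SD_X = 66.0 / 54.3 = 1.215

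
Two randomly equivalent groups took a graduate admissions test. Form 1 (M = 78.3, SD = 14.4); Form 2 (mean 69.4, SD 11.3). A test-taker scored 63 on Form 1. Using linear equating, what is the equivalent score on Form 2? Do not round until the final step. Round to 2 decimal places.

57.39

Linear equating: y = (SD_Y/SD_X)(x − M_X) + M_Y
y = (11.3/14.4)(63 − 78.3) + 69.4
y = 0.784722 × -15.3 + 69.4 = -12.0062 + 69.4 = 57.39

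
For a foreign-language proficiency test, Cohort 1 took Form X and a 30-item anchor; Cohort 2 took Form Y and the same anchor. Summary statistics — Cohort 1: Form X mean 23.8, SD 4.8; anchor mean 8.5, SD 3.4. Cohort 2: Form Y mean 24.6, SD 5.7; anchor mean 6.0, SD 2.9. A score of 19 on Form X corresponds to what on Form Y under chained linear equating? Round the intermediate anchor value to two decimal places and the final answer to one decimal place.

Form X → anchor (Cohort 1): v = (3.4/4.8)(19 − 23.8) + 8.5 = 5.10
anchor → Form Y (Cohort 2): y = (5.7/2.9)(5.10 − 6.0) + 24.6 = 22.8

22.8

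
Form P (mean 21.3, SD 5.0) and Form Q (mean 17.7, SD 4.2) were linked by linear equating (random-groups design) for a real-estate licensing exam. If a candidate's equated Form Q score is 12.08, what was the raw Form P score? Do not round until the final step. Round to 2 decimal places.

Invert y = (SD_Y/SD_X)(x − M_X) + M_Y:
x = (SD_X/SD_Y)(y − M_Y) + M_X = (5.0/4.2)(12.08 − 17.7) + 21.3
x = 1.190476 × -5.620 + 21.3 = 14.61

14.61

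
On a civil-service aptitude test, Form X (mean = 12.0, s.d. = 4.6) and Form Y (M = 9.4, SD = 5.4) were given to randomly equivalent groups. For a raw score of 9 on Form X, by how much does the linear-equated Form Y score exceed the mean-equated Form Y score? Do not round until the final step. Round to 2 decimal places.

-0.52

Mean-equated: 9 + (9.4 − 12.0) = 6.40
Linear-equated: (5.4/4.6)(9 − 12.0) + 9.4 = 5.878
Difference = 5.878 − 6.40 = -0.52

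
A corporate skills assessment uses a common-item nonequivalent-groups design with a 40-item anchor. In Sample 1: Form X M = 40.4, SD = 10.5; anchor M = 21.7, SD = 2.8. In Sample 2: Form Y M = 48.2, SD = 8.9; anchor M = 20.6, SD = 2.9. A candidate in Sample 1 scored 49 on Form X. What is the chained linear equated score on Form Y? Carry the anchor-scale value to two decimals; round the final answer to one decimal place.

Form X → anchor (Sample 1): v = (2.8/10.5)(49 − 40.4) + 21.7 = 23.99
anchor → Form Y (Sample 2): y = (8.9/2.9)(23.99 − 20.6) + 48.2 = 58.6

58.6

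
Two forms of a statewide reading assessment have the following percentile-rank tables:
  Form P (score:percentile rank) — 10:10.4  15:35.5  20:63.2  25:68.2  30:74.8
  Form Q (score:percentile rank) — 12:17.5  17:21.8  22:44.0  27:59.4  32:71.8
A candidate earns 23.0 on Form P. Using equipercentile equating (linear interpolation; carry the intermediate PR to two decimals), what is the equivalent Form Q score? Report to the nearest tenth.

PR of 23.0 on Form P: 63.2 + (23.0 − 20)/(25 − 20) × (68.2 − 63.2) = 66.20
On Form Q, PR 66.20 falls between score 27 (PR 59.4) and 32 (PR 71.8).
Interpolate: 27 + (66.20 − 59.4)/(71.8 − 59.4) × (32 − 27) = 29.7

29.7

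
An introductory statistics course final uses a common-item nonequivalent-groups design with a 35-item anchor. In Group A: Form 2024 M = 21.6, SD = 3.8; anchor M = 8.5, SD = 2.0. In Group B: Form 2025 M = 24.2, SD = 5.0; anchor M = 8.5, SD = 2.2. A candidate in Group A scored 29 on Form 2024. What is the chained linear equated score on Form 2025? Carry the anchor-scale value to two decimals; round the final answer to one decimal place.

33.0

Form 2024 → anchor (Group A): v = (2.0/3.8)(29 − 21.6) + 8.5 = 12.39
anchor → Form 2025 (Group B): y = (5.0/2.2)(12.39 − 8.5) + 24.2 = 33.0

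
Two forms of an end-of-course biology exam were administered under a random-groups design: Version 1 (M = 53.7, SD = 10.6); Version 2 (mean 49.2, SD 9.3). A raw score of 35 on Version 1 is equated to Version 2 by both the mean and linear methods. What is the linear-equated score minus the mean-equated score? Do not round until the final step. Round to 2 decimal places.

Mean-equated: 35 + (49.2 − 53.7) = 30.50
Linear-equated: (9.3/10.6)(35 − 53.7) + 49.2 = 32.793
Difference = 32.793 − 30.50 = 2.29

2.29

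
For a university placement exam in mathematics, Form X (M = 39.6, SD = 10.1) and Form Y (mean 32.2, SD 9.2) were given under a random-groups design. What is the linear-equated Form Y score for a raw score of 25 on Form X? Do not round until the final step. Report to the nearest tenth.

Linear equating: y = (SD_Y/SD_X)(x − M_X) + M_Y
y = (9.2/10.1)(25 − 39.6) + 32.2
y = 0.910891 × -14.6 + 32.2 = -13.2990 + 32.2 = 18.9

18.9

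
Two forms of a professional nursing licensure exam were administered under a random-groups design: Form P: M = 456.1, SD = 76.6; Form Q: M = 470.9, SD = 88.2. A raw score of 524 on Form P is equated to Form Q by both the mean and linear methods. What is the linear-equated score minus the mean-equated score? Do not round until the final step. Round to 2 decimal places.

Mean-equated: 524 + (470.9 − 456.1) = 538.80
Linear-equated: (88.2/76.6)(524 − 456.1) + 470.9 = 549.083
Difference = 549.083 − 538.80 = 10.28

10.28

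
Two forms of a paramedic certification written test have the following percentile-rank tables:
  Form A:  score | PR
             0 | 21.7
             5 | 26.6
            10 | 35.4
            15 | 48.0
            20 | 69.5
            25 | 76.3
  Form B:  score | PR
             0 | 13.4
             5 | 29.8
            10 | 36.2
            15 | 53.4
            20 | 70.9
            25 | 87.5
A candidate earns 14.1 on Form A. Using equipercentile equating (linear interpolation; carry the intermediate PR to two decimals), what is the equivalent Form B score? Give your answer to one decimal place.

PR of 14.1 on Form A: 35.4 + (14.1 − 10)/(15 − 10) × (48.0 − 35.4) = 45.73
On Form B, PR 45.73 falls between score 10 (PR 36.2) and 15 (PR 53.4).
Interpolate: 10 + (45.73 − 36.2)/(53.4 − 36.2) × (15 − 10) = 12.8

12.8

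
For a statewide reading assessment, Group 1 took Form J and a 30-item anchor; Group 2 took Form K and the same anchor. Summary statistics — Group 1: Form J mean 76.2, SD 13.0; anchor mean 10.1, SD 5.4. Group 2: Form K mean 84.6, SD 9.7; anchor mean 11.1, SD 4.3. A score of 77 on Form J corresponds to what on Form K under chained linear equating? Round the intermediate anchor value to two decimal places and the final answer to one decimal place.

83.1

Form J → anchor (Group 1): v = (5.4/13.0)(77 − 76.2) + 10.1 = 10.43
anchor → Form K (Group 2): y = (9.7/4.3)(10.43 − 11.1) + 84.6 = 83.1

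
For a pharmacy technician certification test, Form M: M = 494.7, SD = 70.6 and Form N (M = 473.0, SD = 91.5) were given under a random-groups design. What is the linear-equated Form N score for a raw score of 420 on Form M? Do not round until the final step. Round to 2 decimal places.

Linear equating: y = (SD_Y/SD_X)(x − M_X) + M_Y
y = (91.5/70.6)(420 − 494.7) + 473.0
y = 1.296034 × -74.7 + 473.0 = -96.8137 + 473.0 = 376.19

376.19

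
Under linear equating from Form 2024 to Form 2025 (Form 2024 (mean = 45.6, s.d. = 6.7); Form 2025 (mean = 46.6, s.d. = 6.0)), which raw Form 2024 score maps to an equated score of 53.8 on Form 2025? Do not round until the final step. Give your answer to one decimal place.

Invert y = (SD_Y/SD_X)(x − M_X) + M_Y:
x = (SD_X/SD_Y)(y − M_Y) + M_X = (6.7/6.0)(53.8 − 46.6) + 45.6
x = 1.116667 × 7.200 + 45.6 = 53.6

53.6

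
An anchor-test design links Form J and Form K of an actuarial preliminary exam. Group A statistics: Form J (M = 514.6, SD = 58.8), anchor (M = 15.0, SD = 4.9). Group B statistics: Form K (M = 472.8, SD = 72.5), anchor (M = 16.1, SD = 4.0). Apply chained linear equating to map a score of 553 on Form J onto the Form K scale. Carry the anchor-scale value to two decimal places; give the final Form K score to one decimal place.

510.9

Form J → anchor (Group A): v = (4.9/58.8)(553 − 514.6) + 15.0 = 18.20
anchor → Form K (Group B): y = (72.5/4.0)(18.20 − 16.1) + 472.8 = 510.9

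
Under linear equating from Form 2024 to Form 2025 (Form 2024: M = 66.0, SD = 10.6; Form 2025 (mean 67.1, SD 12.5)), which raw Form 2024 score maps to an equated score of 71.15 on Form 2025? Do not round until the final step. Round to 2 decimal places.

Invert y = (SD_Y/SD_X)(x − M_X) + M_Y:
x = (SD_X/SD_Y)(y − M_Y) + M_X = (10.6/12.5)(71.15 − 67.1) + 66.0
x = 0.848000 × 4.050 + 66.0 = 69.43

69.43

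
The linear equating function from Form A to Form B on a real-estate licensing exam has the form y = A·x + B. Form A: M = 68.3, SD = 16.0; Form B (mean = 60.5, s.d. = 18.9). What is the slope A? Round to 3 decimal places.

A = SD_Y / SD_X = 18.9 / 16.0 = 1.181

1.181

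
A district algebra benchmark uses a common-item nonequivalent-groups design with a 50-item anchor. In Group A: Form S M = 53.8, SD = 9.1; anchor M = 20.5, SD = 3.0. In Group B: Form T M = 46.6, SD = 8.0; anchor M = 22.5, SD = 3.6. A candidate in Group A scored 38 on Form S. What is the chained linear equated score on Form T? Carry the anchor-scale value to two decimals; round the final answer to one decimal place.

Form S → anchor (Group A): v = (3.0/9.1)(38 − 53.8) + 20.5 = 15.29
anchor → Form T (Group B): y = (8.0/3.6)(15.29 − 22.5) + 46.6 = 30.6

30.6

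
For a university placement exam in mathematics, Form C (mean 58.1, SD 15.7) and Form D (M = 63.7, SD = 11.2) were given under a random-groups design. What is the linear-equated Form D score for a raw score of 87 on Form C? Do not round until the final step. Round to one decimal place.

84.3

Linear equating: y = (SD_Y/SD_X)(x − M_X) + M_Y
y = (11.2/15.7)(87 − 58.1) + 63.7
y = 0.713376 × 28.9 + 63.7 = 20.6166 + 63.7 = 84.3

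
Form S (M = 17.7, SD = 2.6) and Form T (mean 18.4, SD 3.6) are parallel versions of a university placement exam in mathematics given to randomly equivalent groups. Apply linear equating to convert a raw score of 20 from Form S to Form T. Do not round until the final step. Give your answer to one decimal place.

Linear equating: y = (SD_Y/SD_X)(x − M_X) + M_Y
y = (3.6/2.6)(20 − 17.7) + 18.4
y = 1.384615 × 2.3 + 18.4 = 3.1846 + 18.4 = 21.6

21.6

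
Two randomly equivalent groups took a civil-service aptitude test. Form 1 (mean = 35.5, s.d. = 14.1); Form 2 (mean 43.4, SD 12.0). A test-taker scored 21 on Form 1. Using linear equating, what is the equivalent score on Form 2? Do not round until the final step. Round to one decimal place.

Linear equating: y = (SD_Y/SD_X)(x − M_X) + M_Y
y = (12.0/14.1)(21 − 35.5) + 43.4
y = 0.851064 × -14.5 + 43.4 = -12.3404 + 43.4 = 31.1

31.1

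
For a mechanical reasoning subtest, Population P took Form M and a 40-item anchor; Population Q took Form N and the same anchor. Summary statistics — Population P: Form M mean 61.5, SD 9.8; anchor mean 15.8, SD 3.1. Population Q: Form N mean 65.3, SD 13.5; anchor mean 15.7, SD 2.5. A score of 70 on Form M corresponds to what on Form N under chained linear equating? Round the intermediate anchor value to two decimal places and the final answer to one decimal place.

Form M → anchor (Population P): v = (3.1/9.8)(70 − 61.5) + 15.8 = 18.49
anchor → Form N (Population Q): y = (13.5/2.5)(18.49 − 15.7) + 65.3 = 80.4

80.4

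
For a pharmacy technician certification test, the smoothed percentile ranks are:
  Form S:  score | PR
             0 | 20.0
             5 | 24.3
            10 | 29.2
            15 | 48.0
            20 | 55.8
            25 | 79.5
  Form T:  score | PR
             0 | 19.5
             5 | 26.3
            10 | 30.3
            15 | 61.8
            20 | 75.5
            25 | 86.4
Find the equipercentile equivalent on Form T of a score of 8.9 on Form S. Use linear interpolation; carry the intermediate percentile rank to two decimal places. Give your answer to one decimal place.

7.3

PR of 8.9 on Form S: 24.3 + (8.9 − 5)/(10 − 5) × (29.2 − 24.3) = 28.12
On Form T, PR 28.12 falls between score 5 (PR 26.3) and 10 (PR 30.3).
Interpolate: 5 + (28.12 − 26.3)/(30.3 − 26.3) × (10 − 5) = 7.3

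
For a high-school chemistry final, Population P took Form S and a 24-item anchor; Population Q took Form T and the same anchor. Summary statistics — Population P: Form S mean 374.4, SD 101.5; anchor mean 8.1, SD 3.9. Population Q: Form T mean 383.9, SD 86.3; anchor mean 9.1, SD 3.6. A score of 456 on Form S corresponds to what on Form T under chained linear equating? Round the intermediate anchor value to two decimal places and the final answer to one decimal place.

Form S → anchor (Population P): v = (3.9/101.5)(456 − 374.4) + 8.1 = 11.24
anchor → Form T (Population Q): y = (86.3/3.6)(11.24 − 9.1) + 383.9 = 435.2

435.2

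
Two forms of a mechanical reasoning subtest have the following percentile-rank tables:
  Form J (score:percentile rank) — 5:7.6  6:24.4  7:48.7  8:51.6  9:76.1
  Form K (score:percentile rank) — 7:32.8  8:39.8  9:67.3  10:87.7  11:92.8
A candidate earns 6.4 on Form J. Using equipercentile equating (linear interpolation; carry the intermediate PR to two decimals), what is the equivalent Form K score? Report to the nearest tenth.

7.2

PR of 6.4 on Form J: 24.4 + (6.4 − 6)/(7 − 6) × (48.7 − 24.4) = 34.12
On Form K, PR 34.12 falls between score 7 (PR 32.8) and 8 (PR 39.8).
Interpolate: 7 + (34.12 − 32.8)/(39.8 − 32.8) × (8 − 7) = 7.2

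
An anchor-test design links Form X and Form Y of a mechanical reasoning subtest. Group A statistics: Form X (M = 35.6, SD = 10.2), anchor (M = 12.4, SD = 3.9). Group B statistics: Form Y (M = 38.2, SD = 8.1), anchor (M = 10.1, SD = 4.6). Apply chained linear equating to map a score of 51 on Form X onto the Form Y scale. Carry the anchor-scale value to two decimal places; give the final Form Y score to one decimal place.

Form X → anchor (Group A): v = (3.9/10.2)(51 − 35.6) + 12.4 = 18.29
anchor → Form Y (Group B): y = (8.1/4.6)(18.29 − 10.1) + 38.2 = 52.6

52.6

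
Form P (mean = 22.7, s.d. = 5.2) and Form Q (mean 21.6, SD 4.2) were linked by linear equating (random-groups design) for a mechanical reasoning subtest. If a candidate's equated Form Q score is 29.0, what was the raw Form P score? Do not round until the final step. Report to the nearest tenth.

31.9

Invert y = (SD_Y/SD_X)(x − M_X) + M_Y:
x = (SD_X/SD_Y)(y − M_Y) + M_X = (5.2/4.2)(29.0 − 21.6) + 22.7
x = 1.238095 × 7.400 + 22.7 = 31.9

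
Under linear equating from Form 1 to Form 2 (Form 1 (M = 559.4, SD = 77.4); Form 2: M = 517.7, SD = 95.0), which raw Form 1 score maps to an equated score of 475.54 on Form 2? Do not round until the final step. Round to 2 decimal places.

525.05

Invert y = (SD_Y/SD_X)(x − M_X) + M_Y:
x = (SD_X/SD_Y)(y − M_Y) + M_X = (77.4/95.0)(475.54 − 517.7) + 559.4
x = 0.814737 × -42.160 + 559.4 = 525.05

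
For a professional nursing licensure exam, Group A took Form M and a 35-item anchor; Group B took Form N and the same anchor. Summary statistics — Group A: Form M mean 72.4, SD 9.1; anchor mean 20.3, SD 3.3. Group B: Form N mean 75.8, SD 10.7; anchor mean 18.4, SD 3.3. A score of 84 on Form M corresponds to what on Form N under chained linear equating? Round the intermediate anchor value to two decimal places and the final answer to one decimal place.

Form M → anchor (Group A): v = (3.3/9.1)(84 − 72.4) + 20.3 = 24.51
anchor → Form N (Group B): y = (10.7/3.3)(24.51 − 18.4) + 75.8 = 95.6

95.6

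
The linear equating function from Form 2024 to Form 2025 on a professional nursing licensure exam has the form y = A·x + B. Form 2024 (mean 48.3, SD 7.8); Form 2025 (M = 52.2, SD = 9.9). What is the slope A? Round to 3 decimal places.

A = SD_Y / SD_X = 9.9 / 7.8 = 1.269

1.269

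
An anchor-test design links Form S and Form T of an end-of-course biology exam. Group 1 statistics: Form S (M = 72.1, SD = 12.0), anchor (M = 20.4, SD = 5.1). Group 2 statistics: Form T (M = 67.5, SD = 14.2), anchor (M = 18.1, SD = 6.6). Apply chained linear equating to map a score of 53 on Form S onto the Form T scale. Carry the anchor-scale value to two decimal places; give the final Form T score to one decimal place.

Form S → anchor (Group 1): v = (5.1/12.0)(53 − 72.1) + 20.4 = 12.28
anchor → Form T (Group 2): y = (14.2/6.6)(12.28 − 18.1) + 67.5 = 55.0

55.0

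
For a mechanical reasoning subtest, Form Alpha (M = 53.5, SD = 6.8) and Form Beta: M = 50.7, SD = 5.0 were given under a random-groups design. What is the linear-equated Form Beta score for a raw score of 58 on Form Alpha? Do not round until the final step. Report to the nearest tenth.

Linear equating: y = (SD_Y/SD_X)(x − M_X) + M_Y
y = (5.0/6.8)(58 − 53.5) + 50.7
y = 0.735294 × 4.5 + 50.7 = 3.3088 + 50.7 = 54.0

54.0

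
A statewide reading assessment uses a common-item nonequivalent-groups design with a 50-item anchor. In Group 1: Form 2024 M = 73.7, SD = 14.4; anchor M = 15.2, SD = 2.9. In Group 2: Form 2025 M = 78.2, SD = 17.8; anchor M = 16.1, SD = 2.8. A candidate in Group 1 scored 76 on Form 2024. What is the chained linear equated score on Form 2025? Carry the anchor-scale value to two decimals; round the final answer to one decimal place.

75.4

Form 2024 → anchor (Group 1): v = (2.9/14.4)(76 − 73.7) + 15.2 = 15.66
anchor → Form 2025 (Group 2): y = (17.8/2.8)(15.66 − 16.1) + 78.2 = 75.4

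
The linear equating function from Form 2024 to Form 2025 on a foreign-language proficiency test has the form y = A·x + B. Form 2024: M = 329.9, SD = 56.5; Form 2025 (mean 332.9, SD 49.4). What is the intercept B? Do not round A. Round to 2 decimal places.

44.46

A = SD_Y / SD_X = 49.4 / 56.5 = 0.874336
B = M_Y − A·M_X = 332.9 − 0.874336 × 329.9 = 44.46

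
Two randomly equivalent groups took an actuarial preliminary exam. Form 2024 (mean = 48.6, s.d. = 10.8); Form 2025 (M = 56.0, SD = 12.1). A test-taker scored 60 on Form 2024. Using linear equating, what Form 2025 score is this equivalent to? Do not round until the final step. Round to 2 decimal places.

68.77

Linear equating: y = (SD_Y/SD_X)(x − M_X) + M_Y
y = (12.1/10.8)(60 − 48.6) + 56.0
y = 1.120370 × 11.4 + 56.0 = 12.7722 + 56.0 = 68.77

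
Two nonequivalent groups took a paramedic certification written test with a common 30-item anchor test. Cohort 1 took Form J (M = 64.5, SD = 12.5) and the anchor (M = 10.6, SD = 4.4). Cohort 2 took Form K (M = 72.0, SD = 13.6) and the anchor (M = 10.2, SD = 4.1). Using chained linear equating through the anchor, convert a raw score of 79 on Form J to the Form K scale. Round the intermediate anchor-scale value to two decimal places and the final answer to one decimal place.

Form J → anchor (Cohort 1): v = (4.4/12.5)(79 − 64.5) + 10.6 = 15.70
anchor → Form K (Cohort 2): y = (13.6/4.1)(15.70 − 10.2) + 72.0 = 90.2

90.2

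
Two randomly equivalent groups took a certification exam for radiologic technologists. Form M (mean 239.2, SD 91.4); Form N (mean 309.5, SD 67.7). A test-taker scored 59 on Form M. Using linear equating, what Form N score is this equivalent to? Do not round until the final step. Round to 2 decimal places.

Linear equating: y = (SD_Y/SD_X)(x − M_X) + M_Y
y = (67.7/91.4)(59 − 239.2) + 309.5
y = 0.740700 × -180.2 + 309.5 = -133.4742 + 309.5 = 176.03

176.03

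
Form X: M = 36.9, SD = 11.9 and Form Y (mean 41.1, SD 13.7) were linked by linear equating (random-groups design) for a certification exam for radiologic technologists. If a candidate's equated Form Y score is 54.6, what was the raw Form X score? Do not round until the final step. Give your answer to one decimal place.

Invert y = (SD_Y/SD_X)(x − M_X) + M_Y:
x = (SD_X/SD_Y)(y − M_Y) + M_X = (11.9/13.7)(54.6 − 41.1) + 36.9
x = 0.868613 × 13.500 + 36.9 = 48.6

48.6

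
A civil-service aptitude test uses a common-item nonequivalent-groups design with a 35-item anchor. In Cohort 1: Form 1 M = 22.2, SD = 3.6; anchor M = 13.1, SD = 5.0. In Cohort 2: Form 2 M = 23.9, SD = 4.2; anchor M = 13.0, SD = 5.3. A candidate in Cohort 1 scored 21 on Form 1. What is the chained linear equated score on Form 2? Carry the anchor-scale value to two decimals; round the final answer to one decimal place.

Form 1 → anchor (Cohort 1): v = (5.0/3.6)(21 − 22.2) + 13.1 = 11.43
anchor → Form 2 (Cohort 2): y = (4.2/5.3)(11.43 − 13.0) + 23.9 = 22.7

22.7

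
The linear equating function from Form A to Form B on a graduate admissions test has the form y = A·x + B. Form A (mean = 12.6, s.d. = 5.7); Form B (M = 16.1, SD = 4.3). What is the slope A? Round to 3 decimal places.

A = SD_Y / SD_X = 4.3 / 5.7 = 0.754

0.754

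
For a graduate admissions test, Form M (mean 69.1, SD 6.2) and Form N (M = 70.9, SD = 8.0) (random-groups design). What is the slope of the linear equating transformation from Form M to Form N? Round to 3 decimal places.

A = SD_Y / SD_X = 8.0 / 6.2 = 1.290

1.290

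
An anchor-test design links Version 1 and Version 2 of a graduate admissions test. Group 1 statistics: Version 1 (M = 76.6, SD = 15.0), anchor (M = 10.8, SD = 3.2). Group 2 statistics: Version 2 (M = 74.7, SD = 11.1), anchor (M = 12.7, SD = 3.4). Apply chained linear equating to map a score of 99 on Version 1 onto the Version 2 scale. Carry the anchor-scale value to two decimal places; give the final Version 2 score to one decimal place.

84.1

Version 1 → anchor (Group 1): v = (3.2/15.0)(99 − 76.6) + 10.8 = 15.58
anchor → Version 2 (Group 2): y = (11.1/3.4)(15.58 − 12.7) + 74.7 = 84.1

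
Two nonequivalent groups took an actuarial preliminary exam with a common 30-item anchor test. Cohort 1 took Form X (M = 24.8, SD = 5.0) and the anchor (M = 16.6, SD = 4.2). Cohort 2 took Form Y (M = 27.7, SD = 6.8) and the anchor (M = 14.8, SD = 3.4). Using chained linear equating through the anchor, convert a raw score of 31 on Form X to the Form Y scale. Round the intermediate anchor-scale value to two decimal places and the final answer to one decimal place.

Form X → anchor (Cohort 1): v = (4.2/5.0)(31 − 24.8) + 16.6 = 21.81
anchor → Form Y (Cohort 2): y = (6.8/3.4)(21.81 − 14.8) + 27.7 = 41.7

41.7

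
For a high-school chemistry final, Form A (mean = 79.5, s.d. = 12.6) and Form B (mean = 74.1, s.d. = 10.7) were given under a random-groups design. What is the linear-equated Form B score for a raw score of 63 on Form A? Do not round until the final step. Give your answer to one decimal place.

60.1

Linear equating: y = (SD_Y/SD_X)(x − M_X) + M_Y
y = (10.7/12.6)(63 − 79.5) + 74.1
y = 0.849206 × -16.5 + 74.1 = -14.0119 + 74.1 = 60.1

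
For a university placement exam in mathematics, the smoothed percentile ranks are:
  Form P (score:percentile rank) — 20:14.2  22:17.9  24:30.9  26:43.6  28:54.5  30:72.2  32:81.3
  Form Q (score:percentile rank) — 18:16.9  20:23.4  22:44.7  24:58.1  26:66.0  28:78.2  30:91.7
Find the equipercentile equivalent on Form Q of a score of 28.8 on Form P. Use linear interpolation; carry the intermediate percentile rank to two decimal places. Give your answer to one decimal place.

24.9

PR of 28.8 on Form P: 54.5 + (28.8 − 28)/(30 − 28) × (72.2 − 54.5) = 61.58
On Form Q, PR 61.58 falls between score 24 (PR 58.1) and 26 (PR 66.0).
Interpolate: 24 + (61.58 − 58.1)/(66.0 − 58.1) × (26 − 24) = 24.9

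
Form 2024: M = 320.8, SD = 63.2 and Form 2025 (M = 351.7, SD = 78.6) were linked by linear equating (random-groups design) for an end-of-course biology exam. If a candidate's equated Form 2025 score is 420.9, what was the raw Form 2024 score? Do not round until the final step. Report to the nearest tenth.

Invert y = (SD_Y/SD_X)(x − M_X) + M_Y:
x = (SD_X/SD_Y)(y − M_Y) + M_X = (63.2/78.6)(420.9 − 351.7) + 320.8
x = 0.804071 × 69.200 + 320.8 = 376.4

376.4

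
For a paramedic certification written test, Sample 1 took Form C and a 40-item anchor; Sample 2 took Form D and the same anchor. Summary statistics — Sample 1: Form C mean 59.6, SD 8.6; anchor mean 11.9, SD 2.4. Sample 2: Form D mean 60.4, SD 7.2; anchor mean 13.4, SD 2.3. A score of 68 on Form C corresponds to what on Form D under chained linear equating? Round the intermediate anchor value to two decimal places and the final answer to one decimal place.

63.0

Form C → anchor (Sample 1): v = (2.4/8.6)(68 − 59.6) + 11.9 = 14.24
anchor → Form D (Sample 2): y = (7.2/2.3)(14.24 − 13.4) + 60.4 = 63.0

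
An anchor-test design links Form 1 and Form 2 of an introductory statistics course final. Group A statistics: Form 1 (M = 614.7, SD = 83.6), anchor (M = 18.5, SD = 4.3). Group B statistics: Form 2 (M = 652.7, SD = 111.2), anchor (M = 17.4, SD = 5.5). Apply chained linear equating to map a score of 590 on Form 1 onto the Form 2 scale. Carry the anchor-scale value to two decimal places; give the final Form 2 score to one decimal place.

649.3

Form 1 → anchor (Group A): v = (4.3/83.6)(590 − 614.7) + 18.5 = 17.23
anchor → Form 2 (Group B): y = (111.2/5.5)(17.23 − 17.4) + 652.7 = 649.3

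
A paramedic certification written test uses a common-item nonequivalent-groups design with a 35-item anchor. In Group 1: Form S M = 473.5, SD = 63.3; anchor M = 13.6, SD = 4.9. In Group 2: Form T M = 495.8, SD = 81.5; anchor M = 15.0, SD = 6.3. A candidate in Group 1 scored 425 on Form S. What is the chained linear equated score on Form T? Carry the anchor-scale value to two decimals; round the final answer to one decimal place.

Form S → anchor (Group 1): v = (4.9/63.3)(425 − 473.5) + 13.6 = 9.85
anchor → Form T (Group 2): y = (81.5/6.3)(9.85 − 15.0) + 495.8 = 429.2

429.2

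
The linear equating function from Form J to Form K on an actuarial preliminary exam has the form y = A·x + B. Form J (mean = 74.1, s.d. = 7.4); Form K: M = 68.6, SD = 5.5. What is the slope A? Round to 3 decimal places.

A = SD_Y / SD_X = 5.5 / 7.4 = 0.743

0.743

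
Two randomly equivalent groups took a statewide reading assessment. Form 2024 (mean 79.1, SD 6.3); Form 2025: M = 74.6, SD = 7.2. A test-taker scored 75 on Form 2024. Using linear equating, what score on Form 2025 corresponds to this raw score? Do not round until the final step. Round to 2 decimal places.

Linear equating: y = (SD_Y/SD_X)(x − M_X) + M_Y
y = (7.2/6.3)(75 − 79.1) + 74.6
y = 1.142857 × -4.1 + 74.6 = -4.6857 + 74.6 = 69.91

69.91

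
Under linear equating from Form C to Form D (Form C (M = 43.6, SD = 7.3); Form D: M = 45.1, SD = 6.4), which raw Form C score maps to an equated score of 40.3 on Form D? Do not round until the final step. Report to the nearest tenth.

38.1

Invert y = (SD_Y/SD_X)(x − M_X) + M_Y:
x = (SD_X/SD_Y)(y − M_Y) + M_X = (7.3/6.4)(40.3 − 45.1) + 43.6
x = 1.140625 × -4.800 + 43.6 = 38.1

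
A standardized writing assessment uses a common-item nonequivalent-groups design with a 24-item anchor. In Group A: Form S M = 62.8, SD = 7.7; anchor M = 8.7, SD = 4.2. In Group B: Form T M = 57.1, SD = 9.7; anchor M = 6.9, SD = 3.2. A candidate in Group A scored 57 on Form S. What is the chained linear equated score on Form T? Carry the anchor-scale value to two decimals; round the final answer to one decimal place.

Form S → anchor (Group A): v = (4.2/7.7)(57 − 62.8) + 8.7 = 5.54
anchor → Form T (Group B): y = (9.7/3.2)(5.54 − 6.9) + 57.1 = 53.0

53.0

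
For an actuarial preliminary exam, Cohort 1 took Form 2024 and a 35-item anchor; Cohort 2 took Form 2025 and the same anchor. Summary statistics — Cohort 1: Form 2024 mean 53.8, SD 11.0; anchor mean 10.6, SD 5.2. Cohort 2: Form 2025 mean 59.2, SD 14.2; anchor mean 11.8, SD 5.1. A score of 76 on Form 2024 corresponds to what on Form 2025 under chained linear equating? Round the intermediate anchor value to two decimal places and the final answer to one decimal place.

Form 2024 → anchor (Cohort 1): v = (5.2/11.0)(76 − 53.8) + 10.6 = 21.09
anchor → Form 2025 (Cohort 2): y = (14.2/5.1)(21.09 − 11.8) + 59.2 = 85.1

85.1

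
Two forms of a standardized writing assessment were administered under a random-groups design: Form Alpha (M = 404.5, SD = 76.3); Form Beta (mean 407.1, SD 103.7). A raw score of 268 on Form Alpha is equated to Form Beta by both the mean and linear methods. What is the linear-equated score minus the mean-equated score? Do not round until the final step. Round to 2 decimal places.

-49.02

Mean-equated: 268 + (407.1 − 404.5) = 270.60
Linear-equated: (103.7/76.3)(268 − 404.5) + 407.1 = 221.582
Difference = 221.582 − 270.60 = -49.02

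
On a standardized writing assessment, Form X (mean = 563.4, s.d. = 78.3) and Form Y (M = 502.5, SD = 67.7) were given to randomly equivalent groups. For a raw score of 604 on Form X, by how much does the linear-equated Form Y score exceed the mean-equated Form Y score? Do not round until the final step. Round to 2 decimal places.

Mean-equated: 604 + (502.5 − 563.4) = 543.10
Linear-equated: (67.7/78.3)(604 − 563.4) + 502.5 = 537.604
Difference = 537.604 − 543.10 = -5.50

-5.50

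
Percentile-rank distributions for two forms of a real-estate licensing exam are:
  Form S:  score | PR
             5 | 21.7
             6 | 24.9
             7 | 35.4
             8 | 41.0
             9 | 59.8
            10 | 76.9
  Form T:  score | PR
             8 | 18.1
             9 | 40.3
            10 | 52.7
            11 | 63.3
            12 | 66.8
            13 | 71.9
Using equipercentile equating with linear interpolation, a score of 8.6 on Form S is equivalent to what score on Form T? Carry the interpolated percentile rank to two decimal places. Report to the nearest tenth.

PR of 8.6 on Form S: 41.0 + (8.6 − 8)/(9 − 8) × (59.8 − 41.0) = 52.28
On Form T, PR 52.28 falls between score 9 (PR 40.3) and 10 (PR 52.7).
Interpolate: 9 + (52.28 − 40.3)/(52.7 − 40.3) × (10 − 9) = 10.0

10.0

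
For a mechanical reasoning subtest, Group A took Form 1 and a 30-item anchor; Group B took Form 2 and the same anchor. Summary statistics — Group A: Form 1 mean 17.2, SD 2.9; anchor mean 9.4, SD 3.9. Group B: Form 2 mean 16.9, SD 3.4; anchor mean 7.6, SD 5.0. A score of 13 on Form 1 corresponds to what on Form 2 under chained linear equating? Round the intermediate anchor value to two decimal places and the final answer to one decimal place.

14.3

Form 1 → anchor (Group A): v = (3.9/2.9)(13 − 17.2) + 9.4 = 3.75
anchor → Form 2 (Group B): y = (3.4/5.0)(3.75 − 7.6) + 16.9 = 14.3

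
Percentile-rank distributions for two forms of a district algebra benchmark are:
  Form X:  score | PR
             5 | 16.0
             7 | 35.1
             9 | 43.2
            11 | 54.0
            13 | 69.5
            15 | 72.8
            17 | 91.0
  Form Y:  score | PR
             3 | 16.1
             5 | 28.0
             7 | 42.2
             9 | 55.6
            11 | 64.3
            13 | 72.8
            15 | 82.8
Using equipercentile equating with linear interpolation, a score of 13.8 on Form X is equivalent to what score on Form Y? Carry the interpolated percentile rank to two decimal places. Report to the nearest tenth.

PR of 13.8 on Form X: 69.5 + (13.8 − 13)/(15 − 13) × (72.8 − 69.5) = 70.82
On Form Y, PR 70.82 falls between score 11 (PR 64.3) and 13 (PR 72.8).
Interpolate: 11 + (70.82 − 64.3)/(72.8 − 64.3) × (13 − 11) = 12.5

12.5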